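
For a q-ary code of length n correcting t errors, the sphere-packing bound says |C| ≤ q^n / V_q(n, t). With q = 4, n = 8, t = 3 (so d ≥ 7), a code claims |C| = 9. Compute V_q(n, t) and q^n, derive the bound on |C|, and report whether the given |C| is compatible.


V_q(n, t) = 1789, q^n = 65536, Hamming bound = 36, |C| = 9 ≤ bound (satisfied).

Step 1: Compute V_q(n, t) = Σ_{j=0}^3 C(n, j) (q−1)^j.
  j = 0: C(8,0)·(3)^0 = 1·1 = 1.
  j = 1: C(8,1)·(3)^1 = 8·3 = 24.
  j = 2: C(8,2)·(3)^2 = 28·9 = 252.
  j = 3: C(8,3)·(3)^3 = 56·27 = 1512.
  V_q(n, t) = 1 + 24 + 252 + 1512 = 1789.
Step 2: q^n = 4^8 = 65536.
Step 3: Hamming bound ⌊q^n / V_q(n,t)⌋ = ⌊65536/1789⌋ = 36.
Step 4: Compare |C| = 9 to 36: satisfied.
The claimed |C| lies below the Hamming bound.


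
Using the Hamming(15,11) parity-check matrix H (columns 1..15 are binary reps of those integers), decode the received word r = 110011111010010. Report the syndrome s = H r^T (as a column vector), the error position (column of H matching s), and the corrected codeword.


s = (0, 0, 1, 1)^T, error position = 3, corrected codeword c = 111011111010010

Compute s = H r^T mod 2 one row at a time:
  s_1 = 1 + 1 + 0 + 1 + 0 + 0 + 1 + 0 = 4 ≡ 0 (mod 2).
  s_2 = 0 + 1 + 1 + 1 + 0 + 0 + 1 + 0 = 4 ≡ 0 (mod 2).
  s_3 = 1 + 0 + 1 + 1 + 0 + 1 + 1 + 0 = 5 ≡ 1 (mod 2).
  s_4 = 1 + 0 + 1 + 1 + 1 + 1 + 0 + 0 = 5 ≡ 1 (mod 2).
s = (0, 0, 1, 1)^T — this equals column 3 of H (binary 0011), so error is at position 3.
Correct: flip bit 3 of r = 110011111010010 to get c = 111011111010010.


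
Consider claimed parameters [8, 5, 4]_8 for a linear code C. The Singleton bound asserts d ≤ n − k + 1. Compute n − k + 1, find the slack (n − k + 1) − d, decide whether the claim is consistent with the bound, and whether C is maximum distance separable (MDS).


Singleton RHS = n − k + 1 = 4, slack = 0, bound satisfied, MDS.

Singleton bound: d ≤ n − k + 1.
Here n = 8, k = 5, so n − k + 1 = 4.
Given d = 4, check d ≤ 4: YES.
Slack = (n − k + 1) − d = 0.
The code is MDS (slack = 0).
Description: the claimed parameters are [8, 5, 4]_8; such a code would be MDS (meets Singleton bound).


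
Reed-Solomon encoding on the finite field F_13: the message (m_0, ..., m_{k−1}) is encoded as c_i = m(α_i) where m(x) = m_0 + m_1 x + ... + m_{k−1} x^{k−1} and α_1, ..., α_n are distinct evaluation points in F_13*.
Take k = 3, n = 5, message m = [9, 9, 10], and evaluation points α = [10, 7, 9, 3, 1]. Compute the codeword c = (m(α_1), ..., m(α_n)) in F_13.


c = [7, 3, 3, 9, 2]

Message polynomial: m(x) = 9 + 9·x + 10·x^2 (mod 13).
For each evaluation point α_i, compute m(α_i) mod 13:
  α_1 = 10: Horner steps 10 → 5 → 7, so m(10) = 7.
  α_2 = 7: Horner steps 10 → 1 → 3, so m(7) = 3.
  α_3 = 9: Horner steps 10 → 8 → 3, so m(9) = 3.
  α_4 = 3: Horner steps 10 → 0 → 9, so m(3) = 9.
  α_5 = 1: Horner steps 10 → 6 → 2, so m(1) = 2.
Codeword c = [7, 3, 3, 9, 2] ∈ F_13^5.


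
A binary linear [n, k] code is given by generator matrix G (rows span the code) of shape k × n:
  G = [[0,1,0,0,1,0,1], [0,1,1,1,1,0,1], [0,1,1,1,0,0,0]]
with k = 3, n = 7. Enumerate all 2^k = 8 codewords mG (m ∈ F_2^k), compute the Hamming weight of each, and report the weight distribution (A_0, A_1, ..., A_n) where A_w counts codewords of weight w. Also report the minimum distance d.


Weight distribution: A_0 = 1, A_1 = 1, A_2 = 2, A_3 = 2, A_4 = 1, A_5 = 1. Minimum distance d = 1.

Enumerate all 2^3 = 8 messages m ∈ F_2^3.
For each, compute codeword c = mG in F_2^7, then tally its weight.
  m = 000 → c = 0000000, weight = 0.
  m = 100 → c = 0100101, weight = 3.
  m = 010 → c = 0111101, weight = 5.
  m = 110 → c = 0011000, weight = 2.
  m = 001 → c = 0111000, weight = 3.
  m = 101 → c = 0011101, weight = 4.
  m = 011 → c = 0000101, weight = 2.
  m = 111 → c = 0100000, weight = 1.
Tally weights:
  weight 0: 1 codewords.
  weight 1: 1 codewords.
  weight 2: 2 codewords.
  weight 3: 2 codewords.
  weight 4: 1 codewords.
  weight 5: 1 codewords.
Minimum distance d = smallest w > 0 with A_w > 0 = 1.
Sanity: Σ A_w = 8 = 2^3 = 8 ✓.


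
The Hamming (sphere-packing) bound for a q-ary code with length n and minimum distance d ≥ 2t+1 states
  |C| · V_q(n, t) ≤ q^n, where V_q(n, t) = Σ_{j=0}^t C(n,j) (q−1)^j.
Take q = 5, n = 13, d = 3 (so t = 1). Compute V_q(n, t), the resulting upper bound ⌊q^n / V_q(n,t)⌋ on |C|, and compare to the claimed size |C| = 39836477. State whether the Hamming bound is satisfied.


V_q(n, t) = 53, q^n = 1220703125, Hamming bound = 23032134, |C| = 39836477 > bound (violated).

Step 1: Compute V_q(n, t) = Σ_{j=0}^1 C(n, j) (q−1)^j.
  j = 0: C(13,0)·(4)^0 = 1·1 = 1.
  j = 1: C(13,1)·(4)^1 = 13·4 = 52.
  V_q(n, t) = 1 + 52 = 53.
Step 2: q^n = 5^13 = 1220703125.
Step 3: Hamming bound ⌊q^n / V_q(n,t)⌋ = ⌊1220703125/53⌋ = 23032134.
Step 4: Compare |C| = 39836477 to 23032134: violated.
The claimed |C| lies above the Hamming bound, so no 5-ary code of length 13 with d ≥ 3 can have 39836477 codewords.


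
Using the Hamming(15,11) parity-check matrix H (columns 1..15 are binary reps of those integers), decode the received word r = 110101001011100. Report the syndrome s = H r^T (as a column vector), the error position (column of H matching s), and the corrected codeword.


s = (0, 0, 1, 0)^T, error position = 2, corrected codeword c = 100101001011100

Compute s = H r^T mod 2 one row at a time:
  s_1 = 0 + 1 + 0 + 1 + 1 + 1 + 0 + 0 = 4 ≡ 0 (mod 2).
  s_2 = 1 + 0 + 1 + 0 + 1 + 1 + 0 + 0 = 4 ≡ 0 (mod 2).
  s_3 = 1 + 0 + 1 + 0 + 0 + 1 + 0 + 0 = 3 ≡ 1 (mod 2).
  s_4 = 1 + 0 + 0 + 0 + 1 + 1 + 1 + 0 = 4 ≡ 0 (mod 2).
s = (0, 0, 1, 0)^T — this equals column 2 of H (binary 0010), so error is at position 2.
Correct: flip bit 2 of r = 110101001011100 to get c = 100101001011100.


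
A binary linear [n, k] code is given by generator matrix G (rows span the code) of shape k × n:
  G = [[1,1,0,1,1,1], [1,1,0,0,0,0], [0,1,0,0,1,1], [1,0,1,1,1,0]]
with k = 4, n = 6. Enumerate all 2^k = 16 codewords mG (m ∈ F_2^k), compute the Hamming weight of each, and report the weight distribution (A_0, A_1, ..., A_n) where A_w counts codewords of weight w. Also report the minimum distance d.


Weight distribution: A_0 = 1, A_2 = 4, A_3 = 6, A_4 = 3, A_5 = 2. Minimum distance d = 2.

Enumerate all 2^4 = 16 messages m ∈ F_2^4.
For each, compute codeword c = mG in F_2^6, then tally its weight.
  m = 0000 → c = 000000, weight = 0.
  m = 1000 → c = 110111, weight = 5.
  m = 0100 → c = 110000, weight = 2.
  m = 1100 → c = 000111, weight = 3.
  m = 0010 → c = 010011, weight = 3.
  m = 1010 → c = 100100, weight = 2.
  m = 0110 → c = 100011, weight = 3.
  m = 1110 → c = 010100, weight = 2.
  m = 0001 → c = 101110, weight = 4.
  m = 1001 → c = 011001, weight = 3.
  m = 0101 → c = 011110, weight = 4.
  m = 1101 → c = 101001, weight = 3.
  m = 0011 → c = 111101, weight = 5.
  m = 1011 → c = 001010, weight = 2.
  m = 0111 → c = 001101, weight = 3.
  m = 1111 → c = 111010, weight = 4.
Tally weights:
  weight 0: 1 codewords.
  weight 2: 4 codewords.
  weight 3: 6 codewords.
  weight 4: 3 codewords.
  weight 5: 2 codewords.
Minimum distance d = smallest w > 0 with A_w > 0 = 2.
Sanity: Σ A_w = 16 = 2^4 = 16 ✓.


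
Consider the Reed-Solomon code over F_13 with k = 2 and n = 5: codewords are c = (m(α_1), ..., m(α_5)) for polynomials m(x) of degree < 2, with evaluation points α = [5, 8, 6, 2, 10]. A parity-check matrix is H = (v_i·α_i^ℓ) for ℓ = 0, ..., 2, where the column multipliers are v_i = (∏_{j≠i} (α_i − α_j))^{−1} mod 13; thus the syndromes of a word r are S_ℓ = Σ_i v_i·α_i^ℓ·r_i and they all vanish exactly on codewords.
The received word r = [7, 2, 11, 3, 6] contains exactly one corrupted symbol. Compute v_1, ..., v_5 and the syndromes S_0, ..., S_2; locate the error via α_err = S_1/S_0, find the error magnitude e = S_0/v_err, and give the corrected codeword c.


S = (9, 6, 4), error at position 1, error magnitude e = 11, c = [9, 2, 11, 3, 6].

Step 1: column multipliers v_i = (∏_{j≠i}(α_i − α_j))^{−1} mod 13.
  i = 1 (α = 5): (5−8)(5−6)(5−2)(5−10) = (−3)·(−1)·3·(−5) = −45 ≡ 7, so v_1 = 7^{−1} = 2 (mod 13).
  i = 2 (α = 8): (8−5)(8−6)(8−2)(8−10) = 3·2·6·(−2) = −72 ≡ 6, so v_2 = 6^{−1} = 11 (mod 13).
  i = 3 (α = 6): (6−5)(6−8)(6−2)(6−10) = 1·(−2)·4·(−4) = 32 ≡ 6, so v_3 = 6^{−1} = 11 (mod 13).
  i = 4 (α = 2): (2−5)(2−8)(2−6)(2−10) = (−3)·(−6)·(−4)·(−8) = 576 ≡ 4, so v_4 = 4^{−1} = 10 (mod 13).
  i = 5 (α = 10): (10−5)(10−8)(10−6)(10−2) = 5·2·4·8 = 320 ≡ 8, so v_5 = 8^{−1} = 5 (mod 13).
  v = [2, 11, 11, 10, 5].
Step 2: syndromes of r = [7, 2, 11, 3, 6] (all sums mod 13).
  S_0 = Σ v_i r_i = 2·7 + 11·2 + 11·11 + 10·3 + 5·6 = 217 ≡ 9.
  S_1 = Σ v_i α_i r_i = 2·5·7 + 11·8·2 + 11·6·11 + 10·2·3 + 5·10·6 = 1332 ≡ 6.
  α_i^2 mod 13 = [12, 12, 10, 4, 9].
  S_2 = Σ v_i α_i^2 r_i = 2·12·7 + 11·12·2 + 11·10·11 + 10·4·3 + 5·9·6 = 2032 ≡ 4.
  S = (9, 6, 4) ≠ 0, so r is not a codeword (an error is present).
Step 3: locate the error. For a single error e at position i, S_ℓ = v_i·e·α_i^ℓ, so α_err = S_1/S_0.
  S_0^{−1} = 9^{−1} = 3 (mod 13), so α_err = 6·3 = 18 ≡ 5 = α_1. Error position i = 1.
  Consistency check: S_2/S_1 = 4·11 = 44 ≡ 5 = α_err ✓ (single-error assumption holds).
Step 4: error magnitude e = S_0/v_1 = S_0·∏_{j≠1}(α_1 − α_j) = 9·7 = 63 ≡ 11 (mod 13).
Step 5: correct position 1: c_1 = r_1 − e = 7 − 11 ≡ 9 (mod 13). Hence c = [9, 2, 11, 3, 6].
  Check: interpolating c through the α_i gives m(x) = 12 + 2·x (degree < 2) with m(α_i) = c_i for every i, so c is indeed a codeword.


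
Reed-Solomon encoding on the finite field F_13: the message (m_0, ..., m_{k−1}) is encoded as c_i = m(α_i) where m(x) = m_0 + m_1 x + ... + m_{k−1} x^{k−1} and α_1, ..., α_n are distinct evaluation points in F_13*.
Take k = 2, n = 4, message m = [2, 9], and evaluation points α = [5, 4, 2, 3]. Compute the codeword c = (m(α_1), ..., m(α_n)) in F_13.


c = [8, 12, 7, 3]

Message polynomial: m(x) = 2 + 9·x (mod 13).
For each evaluation point α_i, compute m(α_i) mod 13:
  α_1 = 5: Horner steps 9 → 8, so m(5) = 8.
  α_2 = 4: Horner steps 9 → 12, so m(4) = 12.
  α_3 = 2: Horner steps 9 → 7, so m(2) = 7.
  α_4 = 3: Horner steps 9 → 3, so m(3) = 3.
Codeword c = [8, 12, 7, 3] ∈ F_13^4.


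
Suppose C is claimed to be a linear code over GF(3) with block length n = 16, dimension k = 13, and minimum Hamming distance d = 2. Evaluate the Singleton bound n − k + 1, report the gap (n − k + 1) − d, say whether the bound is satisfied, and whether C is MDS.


Singleton RHS = n − k + 1 = 4, slack = 2, bound satisfied, not MDS.

Singleton bound: d ≤ n − k + 1.
Here n = 16, k = 13, so n − k + 1 = 4.
Given d = 2, check d ≤ 4: YES.
Slack = (n − k + 1) − d = 2.
The code is NOT MDS (slack = 2 > 0).
Description: the claimed parameters are [16, 13, 2]_3; such a code would be non-MDS.


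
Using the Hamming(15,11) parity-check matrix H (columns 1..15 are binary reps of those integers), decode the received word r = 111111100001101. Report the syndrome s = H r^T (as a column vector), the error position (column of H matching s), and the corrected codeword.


s = (1, 1, 1, 0)^T, error position = 14, corrected codeword c = 111111100001111

Compute s = H r^T mod 2 one row at a time:
  s_1 = 0 + 0 + 0 + 0 + 1 + 1 + 0 + 1 = 3 ≡ 1 (mod 2).
  s_2 = 1 + 1 + 1 + 1 + 1 + 1 + 0 + 1 = 7 ≡ 1 (mod 2).
  s_3 = 1 + 1 + 1 + 1 + 0 + 0 + 0 + 1 = 5 ≡ 1 (mod 2).
  s_4 = 1 + 1 + 1 + 1 + 0 + 0 + 1 + 1 = 6 ≡ 0 (mod 2).
s = (1, 1, 1, 0)^T — this equals column 14 of H (binary 1110), so error is at position 14.
Correct: flip bit 14 of r = 111111100001101 to get c = 111111100001111.


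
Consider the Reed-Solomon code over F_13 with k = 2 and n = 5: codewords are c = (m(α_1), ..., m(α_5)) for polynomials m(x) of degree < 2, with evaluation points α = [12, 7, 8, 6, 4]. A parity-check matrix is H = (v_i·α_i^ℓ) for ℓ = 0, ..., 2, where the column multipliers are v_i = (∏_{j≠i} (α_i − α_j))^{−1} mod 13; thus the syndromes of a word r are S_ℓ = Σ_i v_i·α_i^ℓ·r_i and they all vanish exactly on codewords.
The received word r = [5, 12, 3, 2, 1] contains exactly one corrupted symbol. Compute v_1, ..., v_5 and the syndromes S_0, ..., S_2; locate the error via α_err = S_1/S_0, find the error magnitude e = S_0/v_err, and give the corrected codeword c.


S = (8, 4, 2), error at position 2, error magnitude e = 3, c = [5, 9, 3, 2, 1].

Step 1: column multipliers v_i = (∏_{j≠i}(α_i − α_j))^{−1} mod 13.
  i = 1 (α = 12): (12−7)(12−8)(12−6)(12−4) = 5·4·6·8 = 960 ≡ 11, so v_1 = 11^{−1} = 6 (mod 13).
  i = 2 (α = 7): (7−12)(7−8)(7−6)(7−4) = (−5)·(−1)·1·3 = 15 ≡ 2, so v_2 = 2^{−1} = 7 (mod 13).
  i = 3 (α = 8): (8−12)(8−7)(8−6)(8−4) = (−4)·1·2·4 = −32 ≡ 7, so v_3 = 7^{−1} = 2 (mod 13).
  i = 4 (α = 6): (6−12)(6−7)(6−8)(6−4) = (−6)·(−1)·(−2)·2 = −24 ≡ 2, so v_4 = 2^{−1} = 7 (mod 13).
  i = 5 (α = 4): (4−12)(4−7)(4−8)(4−6) = (−8)·(−3)·(−4)·(−2) = 192 ≡ 10, so v_5 = 10^{−1} = 4 (mod 13).
  v = [6, 7, 2, 7, 4].
Step 2: syndromes of r = [5, 12, 3, 2, 1] (all sums mod 13).
  S_0 = Σ v_i r_i = 6·5 + 7·12 + 2·3 + 7·2 + 4·1 = 138 ≡ 8.
  S_1 = Σ v_i α_i r_i = 6·12·5 + 7·7·12 + 2·8·3 + 7·6·2 + 4·4·1 = 1096 ≡ 4.
  α_i^2 mod 13 = [1, 10, 12, 10, 3].
  S_2 = Σ v_i α_i^2 r_i = 6·1·5 + 7·10·12 + 2·12·3 + 7·10·2 + 4·3·1 = 1094 ≡ 2.
  S = (8, 4, 2) ≠ 0, so r is not a codeword (an error is present).
Step 3: locate the error. For a single error e at position i, S_ℓ = v_i·e·α_i^ℓ, so α_err = S_1/S_0.
  S_0^{−1} = 8^{−1} = 5 (mod 13), so α_err = 4·5 = 20 ≡ 7 = α_2. Error position i = 2.
  Consistency check: S_2/S_1 = 2·10 = 20 ≡ 7 = α_err ✓ (single-error assumption holds).
Step 4: error magnitude e = S_0/v_2 = S_0·∏_{j≠2}(α_2 − α_j) = 8·2 = 16 ≡ 3 (mod 13).
Step 5: correct position 2: c_2 = r_2 − e = 12 − 3 ≡ 9 (mod 13). Hence c = [5, 9, 3, 2, 1].
  Check: interpolating c through the α_i gives m(x) = 12 + 7·x (degree < 2) with m(α_i) = c_i for every i, so c is indeed a codeword.


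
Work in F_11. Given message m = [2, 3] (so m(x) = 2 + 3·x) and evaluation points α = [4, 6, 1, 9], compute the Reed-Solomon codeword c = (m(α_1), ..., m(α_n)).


c = [3, 9, 5, 7]

Message polynomial: m(x) = 2 + 3·x (mod 11).
For each evaluation point α_i, compute m(α_i) mod 11:
  α_1 = 4: Horner steps 3 → 3, so m(4) = 3.
  α_2 = 6: Horner steps 3 → 9, so m(6) = 9.
  α_3 = 1: Horner steps 3 → 5, so m(1) = 5.
  α_4 = 9: Horner steps 3 → 7, so m(9) = 7.
Codeword c = [3, 9, 5, 7] ∈ F_11^4.


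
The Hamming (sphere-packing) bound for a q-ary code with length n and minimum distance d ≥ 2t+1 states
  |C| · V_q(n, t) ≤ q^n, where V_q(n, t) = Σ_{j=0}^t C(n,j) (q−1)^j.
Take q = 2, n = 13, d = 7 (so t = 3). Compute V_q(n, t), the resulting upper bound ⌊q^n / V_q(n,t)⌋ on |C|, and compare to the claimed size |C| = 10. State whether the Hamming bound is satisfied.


V_q(n, t) = 378, q^n = 8192, Hamming bound = 21, |C| = 10 ≤ bound (satisfied).

Step 1: Compute V_q(n, t) = Σ_{j=0}^3 C(n, j) (q−1)^j.
  j = 0: C(13,0)·(1)^0 = 1·1 = 1.
  j = 1: C(13,1)·(1)^1 = 13·1 = 13.
  j = 2: C(13,2)·(1)^2 = 78·1 = 78.
  j = 3: C(13,3)·(1)^3 = 286·1 = 286.
  V_q(n, t) = 1 + 13 + 78 + 286 = 378.
Step 2: q^n = 2^13 = 8192.
Step 3: Hamming bound ⌊q^n / V_q(n,t)⌋ = ⌊8192/378⌋ = 21.
Step 4: Compare |C| = 10 to 21: satisfied.
The claimed |C| lies below the Hamming bound.


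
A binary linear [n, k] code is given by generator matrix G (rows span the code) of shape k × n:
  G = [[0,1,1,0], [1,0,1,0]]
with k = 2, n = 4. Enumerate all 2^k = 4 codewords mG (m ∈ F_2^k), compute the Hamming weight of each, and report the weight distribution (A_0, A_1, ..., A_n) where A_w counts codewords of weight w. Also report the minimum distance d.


Weight distribution: A_0 = 1, A_2 = 3. Minimum distance d = 2.

Enumerate all 2^2 = 4 messages m ∈ F_2^2.
For each, compute codeword c = mG in F_2^4, then tally its weight.
  m = 00 → c = 0000, weight = 0.
  m = 10 → c = 0110, weight = 2.
  m = 01 → c = 1010, weight = 2.
  m = 11 → c = 1100, weight = 2.
Tally weights:
  weight 0: 1 codewords.
  weight 2: 3 codewords.
Minimum distance d = smallest w > 0 with A_w > 0 = 2.
Sanity: Σ A_w = 4 = 2^2 = 4 ✓.


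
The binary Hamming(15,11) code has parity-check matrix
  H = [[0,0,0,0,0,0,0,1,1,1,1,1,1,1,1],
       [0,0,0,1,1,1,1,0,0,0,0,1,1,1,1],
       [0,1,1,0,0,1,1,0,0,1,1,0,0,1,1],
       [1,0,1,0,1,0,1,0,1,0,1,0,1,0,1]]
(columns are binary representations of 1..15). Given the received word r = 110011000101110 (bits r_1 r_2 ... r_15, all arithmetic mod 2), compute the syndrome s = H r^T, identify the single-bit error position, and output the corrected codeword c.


s = (0, 1, 0, 1)^T, error position = 5, corrected codeword c = 110001000101110

Compute s = H r^T mod 2 one row at a time:
  s_1 = 0 + 0 + 1 + 0 + 1 + 1 + 1 + 0 = 4 ≡ 0 (mod 2).
  s_2 = 0 + 1 + 1 + 0 + 1 + 1 + 1 + 0 = 5 ≡ 1 (mod 2).
  s_3 = 1 + 0 + 1 + 0 + 1 + 0 + 1 + 0 = 4 ≡ 0 (mod 2).
  s_4 = 1 + 0 + 1 + 0 + 0 + 0 + 1 + 0 = 3 ≡ 1 (mod 2).
s = (0, 1, 0, 1)^T — this equals column 5 of H (binary 0101), so error is at position 5.
Correct: flip bit 5 of r = 110011000101110 to get c = 110001000101110.


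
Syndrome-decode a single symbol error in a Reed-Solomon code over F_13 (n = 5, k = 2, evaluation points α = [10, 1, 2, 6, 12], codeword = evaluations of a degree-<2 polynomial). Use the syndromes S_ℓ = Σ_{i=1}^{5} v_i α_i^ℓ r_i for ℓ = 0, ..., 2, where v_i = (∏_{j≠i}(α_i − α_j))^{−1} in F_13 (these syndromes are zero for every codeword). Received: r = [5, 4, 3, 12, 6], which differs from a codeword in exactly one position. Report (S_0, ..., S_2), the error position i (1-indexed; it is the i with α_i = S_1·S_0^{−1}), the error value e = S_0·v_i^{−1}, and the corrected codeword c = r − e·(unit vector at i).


S = (4, 1, 10), error at position 1, error magnitude e = 10, c = [8, 4, 3, 12, 6].

Step 1: column multipliers v_i = (∏_{j≠i}(α_i − α_j))^{−1} mod 13.
  i = 1 (α = 10): (10−1)(10−2)(10−6)(10−12) = 9·8·4·(−2) = −576 ≡ 9, so v_1 = 9^{−1} = 3 (mod 13).
  i = 2 (α = 1): (1−10)(1−2)(1−6)(1−12) = (−9)·(−1)·(−5)·(−11) = 495 ≡ 1, so v_2 = 1^{−1} = 1 (mod 13).
  i = 3 (α = 2): (2−10)(2−1)(2−6)(2−12) = (−8)·1·(−4)·(−10) = −320 ≡ 5, so v_3 = 5^{−1} = 8 (mod 13).
  i = 4 (α = 6): (6−10)(6−1)(6−2)(6−12) = (−4)·5·4·(−6) = 480 ≡ 12, so v_4 = 12^{−1} = 12 (mod 13).
  i = 5 (α = 12): (12−10)(12−1)(12−2)(12−6) = 2·11·10·6 = 1320 ≡ 7, so v_5 = 7^{−1} = 2 (mod 13).
  v = [3, 1, 8, 12, 2].
Step 2: syndromes of r = [5, 4, 3, 12, 6] (all sums mod 13).
  S_0 = Σ v_i r_i = 3·5 + 1·4 + 8·3 + 12·12 + 2·6 = 199 ≡ 4.
  S_1 = Σ v_i α_i r_i = 3·10·5 + 1·1·4 + 8·2·3 + 12·6·12 + 2·12·6 = 1210 ≡ 1.
  α_i^2 mod 13 = [9, 1, 4, 10, 1].
  S_2 = Σ v_i α_i^2 r_i = 3·9·5 + 1·1·4 + 8·4·3 + 12·10·12 + 2·1·6 = 1687 ≡ 10.
  S = (4, 1, 10) ≠ 0, so r is not a codeword (an error is present).
Step 3: locate the error. For a single error e at position i, S_ℓ = v_i·e·α_i^ℓ, so α_err = S_1/S_0.
  S_0^{−1} = 4^{−1} = 10 (mod 13), so α_err = 1·10 = 10 ≡ 10 = α_1. Error position i = 1.
  Consistency check: S_2/S_1 = 10·1 = 10 ≡ 10 = α_err ✓ (single-error assumption holds).
Step 4: error magnitude e = S_0/v_1 = S_0·∏_{j≠1}(α_1 − α_j) = 4·9 = 36 ≡ 10 (mod 13).
Step 5: correct position 1: c_1 = r_1 − e = 5 − 10 ≡ 8 (mod 13). Hence c = [8, 4, 3, 12, 6].
  Check: interpolating c through the α_i gives m(x) = 5 + 12·x (degree < 2) with m(α_i) = c_i for every i, so c is indeed a codeword.


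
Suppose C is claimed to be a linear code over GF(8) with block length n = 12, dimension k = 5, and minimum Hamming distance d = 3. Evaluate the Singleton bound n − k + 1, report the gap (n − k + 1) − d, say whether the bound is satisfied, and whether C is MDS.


Singleton RHS = n − k + 1 = 8, slack = 5, bound satisfied, not MDS.

Singleton bound: d ≤ n − k + 1.
Here n = 12, k = 5, so n − k + 1 = 8.
Given d = 3, check d ≤ 8: YES.
Slack = (n − k + 1) − d = 5.
The code is NOT MDS (slack = 5 > 0).
Description: the claimed parameters are [12, 5, 3]_8; such a code would be non-MDS.


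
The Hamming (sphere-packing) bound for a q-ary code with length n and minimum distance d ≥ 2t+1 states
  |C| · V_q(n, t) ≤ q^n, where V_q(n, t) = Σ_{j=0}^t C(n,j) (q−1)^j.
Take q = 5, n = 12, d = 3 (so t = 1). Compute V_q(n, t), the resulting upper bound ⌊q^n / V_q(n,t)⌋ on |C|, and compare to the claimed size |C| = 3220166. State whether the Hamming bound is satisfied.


V_q(n, t) = 49, q^n = 244140625, Hamming bound = 4982461, |C| = 3220166 ≤ bound (satisfied).

Step 1: Compute V_q(n, t) = Σ_{j=0}^1 C(n, j) (q−1)^j.
  j = 0: C(12,0)·(4)^0 = 1·1 = 1.
  j = 1: C(12,1)·(4)^1 = 12·4 = 48.
  V_q(n, t) = 1 + 48 = 49.
Step 2: q^n = 5^12 = 244140625.
Step 3: Hamming bound ⌊q^n / V_q(n,t)⌋ = ⌊244140625/49⌋ = 4982461.
Step 4: Compare |C| = 3220166 to 4982461: satisfied.
The claimed |C| lies below the Hamming bound.


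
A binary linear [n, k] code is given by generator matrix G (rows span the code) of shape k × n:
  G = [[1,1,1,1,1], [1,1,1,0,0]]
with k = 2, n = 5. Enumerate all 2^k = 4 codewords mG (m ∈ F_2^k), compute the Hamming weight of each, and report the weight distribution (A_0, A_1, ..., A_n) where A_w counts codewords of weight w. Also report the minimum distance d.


Weight distribution: A_0 = 1, A_2 = 1, A_3 = 1, A_5 = 1. Minimum distance d = 2.

Enumerate all 2^2 = 4 messages m ∈ F_2^2.
For each, compute codeword c = mG in F_2^5, then tally its weight.
  m = 00 → c = 00000, weight = 0.
  m = 10 → c = 11111, weight = 5.
  m = 01 → c = 11100, weight = 3.
  m = 11 → c = 00011, weight = 2.
Tally weights:
  weight 0: 1 codewords.
  weight 2: 1 codewords.
  weight 3: 1 codewords.
  weight 5: 1 codewords.
Minimum distance d = smallest w > 0 with A_w > 0 = 2.
Sanity: Σ A_w = 4 = 2^2 = 4 ✓.


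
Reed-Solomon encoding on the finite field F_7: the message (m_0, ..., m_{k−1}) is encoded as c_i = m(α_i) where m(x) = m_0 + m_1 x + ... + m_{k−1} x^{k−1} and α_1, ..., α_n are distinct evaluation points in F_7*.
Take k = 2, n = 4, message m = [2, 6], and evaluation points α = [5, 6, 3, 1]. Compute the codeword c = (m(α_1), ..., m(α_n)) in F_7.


c = [4, 3, 6, 1]

Message polynomial: m(x) = 2 + 6·x (mod 7).
For each evaluation point α_i, compute m(α_i) mod 7:
  α_1 = 5: Horner steps 6 → 4, so m(5) = 4.
  α_2 = 6: Horner steps 6 → 3, so m(6) = 3.
  α_3 = 3: Horner steps 6 → 6, so m(3) = 6.
  α_4 = 1: Horner steps 6 → 1, so m(1) = 1.
Codeword c = [4, 3, 6, 1] ∈ F_7^4.


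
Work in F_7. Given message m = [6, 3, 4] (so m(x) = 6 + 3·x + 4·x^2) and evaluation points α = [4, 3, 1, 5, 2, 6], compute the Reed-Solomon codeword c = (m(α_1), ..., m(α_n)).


c = [5, 2, 6, 2, 0, 0]

Message polynomial: m(x) = 6 + 3·x + 4·x^2 (mod 7).
For each evaluation point α_i, compute m(α_i) mod 7:
  α_1 = 4: Horner steps 4 → 5 → 5, so m(4) = 5.
  α_2 = 3: Horner steps 4 → 1 → 2, so m(3) = 2.
  α_3 = 1: Horner steps 4 → 0 → 6, so m(1) = 6.
  α_4 = 5: Horner steps 4 → 2 → 2, so m(5) = 2.
  α_5 = 2: Horner steps 4 → 4 → 0, so m(2) = 0.
  α_6 = 6: Horner steps 4 → 6 → 0, so m(6) = 0.
Codeword c = [5, 2, 6, 2, 0, 0] ∈ F_7^6.


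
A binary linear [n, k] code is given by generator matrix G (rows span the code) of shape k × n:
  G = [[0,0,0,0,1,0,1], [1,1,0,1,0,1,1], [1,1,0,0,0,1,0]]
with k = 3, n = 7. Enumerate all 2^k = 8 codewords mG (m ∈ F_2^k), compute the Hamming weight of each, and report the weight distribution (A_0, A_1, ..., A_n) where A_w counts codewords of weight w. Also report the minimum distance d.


Weight distribution: A_0 = 1, A_2 = 3, A_3 = 1, A_5 = 3. Minimum distance d = 2.

Enumerate all 2^3 = 8 messages m ∈ F_2^3.
For each, compute codeword c = mG in F_2^7, then tally its weight.
  m = 000 → c = 0000000, weight = 0.
  m = 100 → c = 0000101, weight = 2.
  m = 010 → c = 1101011, weight = 5.
  m = 110 → c = 1101110, weight = 5.
  m = 001 → c = 1100010, weight = 3.
  m = 101 → c = 1100111, weight = 5.
  m = 011 → c = 0001001, weight = 2.
  m = 111 → c = 0001100, weight = 2.
Tally weights:
  weight 0: 1 codewords.
  weight 2: 3 codewords.
  weight 3: 1 codewords.
  weight 5: 3 codewords.
Minimum distance d = smallest w > 0 with A_w > 0 = 2.
Sanity: Σ A_w = 8 = 2^3 = 8 ✓.


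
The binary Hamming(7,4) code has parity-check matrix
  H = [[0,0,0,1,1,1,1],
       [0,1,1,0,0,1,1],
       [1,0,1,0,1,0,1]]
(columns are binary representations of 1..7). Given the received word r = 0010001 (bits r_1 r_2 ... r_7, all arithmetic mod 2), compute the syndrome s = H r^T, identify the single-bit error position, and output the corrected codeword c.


s = (1, 0, 0)^T, error position = 4, corrected codeword c = 0011001

Compute s = H r^T mod 2 one row at a time:
  s_1 = 0 + 0 + 0 + 1 = 1 ≡ 1 (mod 2).
  s_2 = 0 + 1 + 0 + 1 = 2 ≡ 0 (mod 2).
  s_3 = 0 + 1 + 0 + 1 = 2 ≡ 0 (mod 2).
s = (1, 0, 0)^T — this equals column 4 of H (binary 100), so error is at position 4.
Correct: flip bit 4 of r = 0010001 to get c = 0011001.


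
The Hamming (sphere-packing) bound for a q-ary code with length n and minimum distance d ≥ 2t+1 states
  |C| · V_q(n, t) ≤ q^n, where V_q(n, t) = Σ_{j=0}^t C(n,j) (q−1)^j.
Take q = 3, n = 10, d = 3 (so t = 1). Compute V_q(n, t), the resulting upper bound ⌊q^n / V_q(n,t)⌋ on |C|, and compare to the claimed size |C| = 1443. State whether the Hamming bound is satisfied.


V_q(n, t) = 21, q^n = 59049, Hamming bound = 2811, |C| = 1443 ≤ bound (satisfied).

Step 1: Compute V_q(n, t) = Σ_{j=0}^1 C(n, j) (q−1)^j.
  j = 0: C(10,0)·(2)^0 = 1·1 = 1.
  j = 1: C(10,1)·(2)^1 = 10·2 = 20.
  V_q(n, t) = 1 + 20 = 21.
Step 2: q^n = 3^10 = 59049.
Step 3: Hamming bound ⌊q^n / V_q(n,t)⌋ = ⌊59049/21⌋ = 2811.
Step 4: Compare |C| = 1443 to 2811: satisfied.
The claimed |C| lies below the Hamming bound.


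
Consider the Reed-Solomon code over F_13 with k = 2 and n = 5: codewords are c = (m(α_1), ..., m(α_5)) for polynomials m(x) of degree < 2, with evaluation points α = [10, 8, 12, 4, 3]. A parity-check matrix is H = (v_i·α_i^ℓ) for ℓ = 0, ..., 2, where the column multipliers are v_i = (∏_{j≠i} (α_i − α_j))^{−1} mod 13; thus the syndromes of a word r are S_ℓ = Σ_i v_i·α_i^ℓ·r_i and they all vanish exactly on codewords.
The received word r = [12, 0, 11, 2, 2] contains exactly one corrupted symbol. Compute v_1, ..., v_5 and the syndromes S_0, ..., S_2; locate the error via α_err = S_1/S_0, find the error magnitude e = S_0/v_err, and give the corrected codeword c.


S = (2, 6, 5), error at position 5, error magnitude e = 6, c = [12, 0, 11, 2, 9].

Step 1: column multipliers v_i = (∏_{j≠i}(α_i − α_j))^{−1} mod 13.
  i = 1 (α = 10): (10−8)(10−12)(10−4)(10−3) = 2·(−2)·6·7 = −168 ≡ 1, so v_1 = 1^{−1} = 1 (mod 13).
  i = 2 (α = 8): (8−10)(8−12)(8−4)(8−3) = (−2)·(−4)·4·5 = 160 ≡ 4, so v_2 = 4^{−1} = 10 (mod 13).
  i = 3 (α = 12): (12−10)(12−8)(12−4)(12−3) = 2·4·8·9 = 576 ≡ 4, so v_3 = 4^{−1} = 10 (mod 13).
  i = 4 (α = 4): (4−10)(4−8)(4−12)(4−3) = (−6)·(−4)·(−8)·1 = −192 ≡ 3, so v_4 = 3^{−1} = 9 (mod 13).
  i = 5 (α = 3): (3−10)(3−8)(3−12)(3−4) = (−7)·(−5)·(−9)·(−1) = 315 ≡ 3, so v_5 = 3^{−1} = 9 (mod 13).
  v = [1, 10, 10, 9, 9].
Step 2: syndromes of r = [12, 0, 11, 2, 2] (all sums mod 13).
  S_0 = Σ v_i r_i = 1·12 + 10·0 + 10·11 + 9·2 + 9·2 = 158 ≡ 2.
  S_1 = Σ v_i α_i r_i = 1·10·12 + 10·8·0 + 10·12·11 + 9·4·2 + 9·3·2 = 1566 ≡ 6.
  α_i^2 mod 13 = [9, 12, 1, 3, 9].
  S_2 = Σ v_i α_i^2 r_i = 1·9·12 + 10·12·0 + 10·1·11 + 9·3·2 + 9·9·2 = 434 ≡ 5.
  S = (2, 6, 5) ≠ 0, so r is not a codeword (an error is present).
Step 3: locate the error. For a single error e at position i, S_ℓ = v_i·e·α_i^ℓ, so α_err = S_1/S_0.
  S_0^{−1} = 2^{−1} = 7 (mod 13), so α_err = 6·7 = 42 ≡ 3 = α_5. Error position i = 5.
  Consistency check: S_2/S_1 = 5·11 = 55 ≡ 3 = α_err ✓ (single-error assumption holds).
Step 4: error magnitude e = S_0/v_5 = S_0·∏_{j≠5}(α_5 − α_j) = 2·3 = 6 ≡ 6 (mod 13).
Step 5: correct position 5: c_5 = r_5 − e = 2 − 6 ≡ 9 (mod 13). Hence c = [12, 0, 11, 2, 9].
  Check: interpolating c through the α_i gives m(x) = 4 + 6·x (degree < 2) with m(α_i) = c_i for every i, so c is indeed a codeword.


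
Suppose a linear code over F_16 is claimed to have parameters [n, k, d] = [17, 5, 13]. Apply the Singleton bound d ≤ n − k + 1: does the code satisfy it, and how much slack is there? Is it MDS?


Singleton RHS = n − k + 1 = 13, slack = 0, bound satisfied, MDS.

Singleton bound: d ≤ n − k + 1.
Here n = 17, k = 5, so n − k + 1 = 13.
Given d = 13, check d ≤ 13: YES.
Slack = (n − k + 1) − d = 0.
The code is MDS (slack = 0).
Description: the claimed parameters are [17, 5, 13]_16; such a code would be MDS (meets Singleton bound).


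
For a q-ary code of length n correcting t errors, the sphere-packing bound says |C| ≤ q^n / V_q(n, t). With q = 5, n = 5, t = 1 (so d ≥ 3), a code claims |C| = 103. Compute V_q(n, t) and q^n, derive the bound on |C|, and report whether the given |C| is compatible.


V_q(n, t) = 21, q^n = 3125, Hamming bound = 148, |C| = 103 ≤ bound (satisfied).

Step 1: Compute V_q(n, t) = Σ_{j=0}^1 C(n, j) (q−1)^j.
  j = 0: C(5,0)·(4)^0 = 1·1 = 1.
  j = 1: C(5,1)·(4)^1 = 5·4 = 20.
  V_q(n, t) = 1 + 20 = 21.
Step 2: q^n = 5^5 = 3125.
Step 3: Hamming bound ⌊q^n / V_q(n,t)⌋ = ⌊3125/21⌋ = 148.
Step 4: Compare |C| = 103 to 148: satisfied.
The claimed |C| lies below the Hamming bound.


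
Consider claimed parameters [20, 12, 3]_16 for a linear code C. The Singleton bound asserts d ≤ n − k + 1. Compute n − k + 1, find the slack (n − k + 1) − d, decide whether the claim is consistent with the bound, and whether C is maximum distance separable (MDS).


Singleton RHS = n − k + 1 = 9, slack = 6, bound satisfied, not MDS.

Singleton bound: d ≤ n − k + 1.
Here n = 20, k = 12, so n − k + 1 = 9.
Given d = 3, check d ≤ 9: YES.
Slack = (n − k + 1) − d = 6.
The code is NOT MDS (slack = 6 > 0).
Description: the claimed parameters are [20, 12, 3]_16; such a code would be non-MDS.


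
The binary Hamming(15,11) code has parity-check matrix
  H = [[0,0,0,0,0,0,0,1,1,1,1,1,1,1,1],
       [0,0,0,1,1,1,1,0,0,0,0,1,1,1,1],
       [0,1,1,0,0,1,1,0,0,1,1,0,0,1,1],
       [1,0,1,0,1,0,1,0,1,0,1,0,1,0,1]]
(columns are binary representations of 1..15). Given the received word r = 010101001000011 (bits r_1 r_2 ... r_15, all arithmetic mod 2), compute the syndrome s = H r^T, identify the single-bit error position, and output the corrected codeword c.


s = (1, 0, 0, 0)^T, error position = 8, corrected codeword c = 010101011000011

Compute s = H r^T mod 2 one row at a time:
  s_1 = 0 + 1 + 0 + 0 + 0 + 0 + 1 + 1 = 3 ≡ 1 (mod 2).
  s_2 = 1 + 0 + 1 + 0 + 0 + 0 + 1 + 1 = 4 ≡ 0 (mod 2).
  s_3 = 1 + 0 + 1 + 0 + 0 + 0 + 1 + 1 = 4 ≡ 0 (mod 2).
  s_4 = 0 + 0 + 0 + 0 + 1 + 0 + 0 + 1 = 2 ≡ 0 (mod 2).
s = (1, 0, 0, 0)^T — this equals column 8 of H (binary 1000), so error is at position 8.
Correct: flip bit 8 of r = 010101001000011 to get c = 010101011000011.


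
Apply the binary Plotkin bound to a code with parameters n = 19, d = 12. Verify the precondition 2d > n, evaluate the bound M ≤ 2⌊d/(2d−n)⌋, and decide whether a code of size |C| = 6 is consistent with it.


Plotkin bound M ≤ 4; given |C| = 6 > bound (violated).

Check applicability: 2d = 24, n = 19.
2d − n = 5 > 0, so Plotkin applies.
Compute d/(2d−n) = 12/5 ≈ 2.4000.
⌊d/(2d−n)⌋ = 2.
Plotkin bound: M ≤ 2·2 = 4.
Given |C| = 6, check: VIOLATED.
This |C| is above the Plotkin bound, so no binary code with n = 19, d = 12 and 6 codewords exists.


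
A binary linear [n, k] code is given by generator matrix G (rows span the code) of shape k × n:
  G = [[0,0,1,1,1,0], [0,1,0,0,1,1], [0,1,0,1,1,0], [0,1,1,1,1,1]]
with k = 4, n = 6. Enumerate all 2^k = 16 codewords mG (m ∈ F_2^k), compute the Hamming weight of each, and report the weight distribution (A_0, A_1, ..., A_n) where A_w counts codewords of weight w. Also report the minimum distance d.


Weight distribution: A_0 = 1, A_1 = 1, A_2 = 6, A_3 = 6, A_4 = 1, A_5 = 1. Minimum distance d = 1.

Enumerate all 2^4 = 16 messages m ∈ F_2^4.
For each, compute codeword c = mG in F_2^6, then tally its weight.
  m = 0000 → c = 000000, weight = 0.
  m = 1000 → c = 001110, weight = 3.
  m = 0100 → c = 010011, weight = 3.
  m = 1100 → c = 011101, weight = 4.
  m = 0010 → c = 010110, weight = 3.
  m = 1010 → c = 011000, weight = 2.
  m = 0110 → c = 000101, weight = 2.
  m = 1110 → c = 001011, weight = 3.
  m = 0001 → c = 011111, weight = 5.
  m = 1001 → c = 010001, weight = 2.
  m = 0101 → c = 001100, weight = 2.
  m = 1101 → c = 000010, weight = 1.
  m = 0011 → c = 001001, weight = 2.
  m = 1011 → c = 000111, weight = 3.
  m = 0111 → c = 011010, weight = 3.
  m = 1111 → c = 010100, weight = 2.
Tally weights:
  weight 0: 1 codewords.
  weight 1: 1 codewords.
  weight 2: 6 codewords.
  weight 3: 6 codewords.
  weight 4: 1 codewords.
  weight 5: 1 codewords.
Minimum distance d = smallest w > 0 with A_w > 0 = 1.
Sanity: Σ A_w = 16 = 2^4 = 16 ✓.


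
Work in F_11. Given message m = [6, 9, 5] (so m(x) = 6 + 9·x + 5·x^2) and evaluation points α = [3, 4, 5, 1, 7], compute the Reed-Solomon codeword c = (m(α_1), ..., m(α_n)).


c = [1, 1, 0, 9, 6]

Message polynomial: m(x) = 6 + 9·x + 5·x^2 (mod 11).
For each evaluation point α_i, compute m(α_i) mod 11:
  α_1 = 3: Horner steps 5 → 2 → 1, so m(3) = 1.
  α_2 = 4: Horner steps 5 → 7 → 1, so m(4) = 1.
  α_3 = 5: Horner steps 5 → 1 → 0, so m(5) = 0.
  α_4 = 1: Horner steps 5 → 3 → 9, so m(1) = 9.
  α_5 = 7: Horner steps 5 → 0 → 6, so m(7) = 6.
Codeword c = [1, 1, 0, 9, 6] ∈ F_11^5.


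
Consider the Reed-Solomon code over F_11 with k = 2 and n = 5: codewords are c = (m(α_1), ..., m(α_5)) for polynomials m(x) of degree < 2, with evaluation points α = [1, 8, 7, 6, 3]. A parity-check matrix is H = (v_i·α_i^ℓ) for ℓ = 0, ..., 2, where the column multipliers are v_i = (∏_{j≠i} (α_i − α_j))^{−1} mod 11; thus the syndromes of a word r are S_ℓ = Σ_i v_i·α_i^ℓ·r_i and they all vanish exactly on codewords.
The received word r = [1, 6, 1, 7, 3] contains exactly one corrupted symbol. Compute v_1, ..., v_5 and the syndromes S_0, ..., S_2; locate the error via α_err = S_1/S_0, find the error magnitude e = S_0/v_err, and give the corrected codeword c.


S = (4, 4, 4), error at position 1, error magnitude e = 8, c = [4, 6, 1, 7, 3].

Step 1: column multipliers v_i = (∏_{j≠i}(α_i − α_j))^{−1} mod 11.
  i = 1 (α = 1): (1−8)(1−7)(1−6)(1−3) = (−7)·(−6)·(−5)·(−2) = 420 ≡ 2, so v_1 = 2^{−1} = 6 (mod 11).
  i = 2 (α = 8): (8−1)(8−7)(8−6)(8−3) = 7·1·2·5 = 70 ≡ 4, so v_2 = 4^{−1} = 3 (mod 11).
  i = 3 (α = 7): (7−1)(7−8)(7−6)(7−3) = 6·(−1)·1·4 = −24 ≡ 9, so v_3 = 9^{−1} = 5 (mod 11).
  i = 4 (α = 6): (6−1)(6−8)(6−7)(6−3) = 5·(−2)·(−1)·3 = 30 ≡ 8, so v_4 = 8^{−1} = 7 (mod 11).
  i = 5 (α = 3): (3−1)(3−8)(3−7)(3−6) = 2·(−5)·(−4)·(−3) = −120 ≡ 1, so v_5 = 1^{−1} = 1 (mod 11).
  v = [6, 3, 5, 7, 1].
Step 2: syndromes of r = [1, 6, 1, 7, 3] (all sums mod 11).
  S_0 = Σ v_i r_i = 6·1 + 3·6 + 5·1 + 7·7 + 1·3 = 81 ≡ 4.
  S_1 = Σ v_i α_i r_i = 6·1·1 + 3·8·6 + 5·7·1 + 7·6·7 + 1·3·3 = 488 ≡ 4.
  α_i^2 mod 11 = [1, 9, 5, 3, 9].
  S_2 = Σ v_i α_i^2 r_i = 6·1·1 + 3·9·6 + 5·5·1 + 7·3·7 + 1·9·3 = 367 ≡ 4.
  S = (4, 4, 4) ≠ 0, so r is not a codeword (an error is present).
Step 3: locate the error. For a single error e at position i, S_ℓ = v_i·e·α_i^ℓ, so α_err = S_1/S_0.
  S_0^{−1} = 4^{−1} = 3 (mod 11), so α_err = 4·3 = 12 ≡ 1 = α_1. Error position i = 1.
  Consistency check: S_2/S_1 = 4·3 = 12 ≡ 1 = α_err ✓ (single-error assumption holds).
Step 4: error magnitude e = S_0/v_1 = S_0·∏_{j≠1}(α_1 − α_j) = 4·2 = 8 ≡ 8 (mod 11).
Step 5: correct position 1: c_1 = r_1 − e = 1 − 8 ≡ 4 (mod 11). Hence c = [4, 6, 1, 7, 3].
  Check: interpolating c through the α_i gives m(x) = 10 + 5·x (degree < 2) with m(α_i) = c_i for every i, so c is indeed a codeword.


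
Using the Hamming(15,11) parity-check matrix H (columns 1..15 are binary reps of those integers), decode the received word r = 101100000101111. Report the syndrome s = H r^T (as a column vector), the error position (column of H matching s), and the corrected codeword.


s = (1, 1, 0, 0)^T, error position = 12, corrected codeword c = 101100000100111

Compute s = H r^T mod 2 one row at a time:
  s_1 = 0 + 0 + 1 + 0 + 1 + 1 + 1 + 1 = 5 ≡ 1 (mod 2).
  s_2 = 1 + 0 + 0 + 0 + 1 + 1 + 1 + 1 = 5 ≡ 1 (mod 2).
  s_3 = 0 + 1 + 0 + 0 + 1 + 0 + 1 + 1 = 4 ≡ 0 (mod 2).
  s_4 = 1 + 1 + 0 + 0 + 0 + 0 + 1 + 1 = 4 ≡ 0 (mod 2).
s = (1, 1, 0, 0)^T — this equals column 12 of H (binary 1100), so error is at position 12.
Correct: flip bit 12 of r = 101100000101111 to get c = 101100000100111.


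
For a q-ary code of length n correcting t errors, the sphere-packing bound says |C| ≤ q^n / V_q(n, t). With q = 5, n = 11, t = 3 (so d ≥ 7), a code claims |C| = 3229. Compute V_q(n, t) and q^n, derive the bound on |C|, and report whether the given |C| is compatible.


V_q(n, t) = 11485, q^n = 48828125, Hamming bound = 4251, |C| = 3229 ≤ bound (satisfied).

Step 1: Compute V_q(n, t) = Σ_{j=0}^3 C(n, j) (q−1)^j.
  j = 0: C(11,0)·(4)^0 = 1·1 = 1.
  j = 1: C(11,1)·(4)^1 = 11·4 = 44.
  j = 2: C(11,2)·(4)^2 = 55·16 = 880.
  j = 3: C(11,3)·(4)^3 = 165·64 = 10560.
  V_q(n, t) = 1 + 44 + 880 + 10560 = 11485.
Step 2: q^n = 5^11 = 48828125.
Step 3: Hamming bound ⌊q^n / V_q(n,t)⌋ = ⌊48828125/11485⌋ = 4251.
Step 4: Compare |C| = 3229 to 4251: satisfied.
The claimed |C| lies below the Hamming bound.


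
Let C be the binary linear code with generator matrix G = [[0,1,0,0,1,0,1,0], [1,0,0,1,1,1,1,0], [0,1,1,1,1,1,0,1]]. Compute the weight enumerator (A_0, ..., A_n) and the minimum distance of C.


Weight distribution: A_0 = 1, A_3 = 1, A_4 = 2, A_5 = 3, A_6 = 1. Minimum distance d = 3.

Enumerate all 2^3 = 8 messages m ∈ F_2^3.
For each, compute codeword c = mG in F_2^8, then tally its weight.
  m = 000 → c = 00000000, weight = 0.
  m = 100 → c = 01001010, weight = 3.
  m = 010 → c = 10011110, weight = 5.
  m = 110 → c = 11010100, weight = 4.
  m = 001 → c = 01111101, weight = 6.
  m = 101 → c = 00110111, weight = 5.
  m = 011 → c = 11100011, weight = 5.
  m = 111 → c = 10101001, weight = 4.
Tally weights:
  weight 0: 1 codewords.
  weight 3: 1 codewords.
  weight 4: 2 codewords.
  weight 5: 3 codewords.
  weight 6: 1 codewords.
Minimum distance d = smallest w > 0 with A_w > 0 = 3.
Sanity: Σ A_w = 8 = 2^3 = 8 ✓.


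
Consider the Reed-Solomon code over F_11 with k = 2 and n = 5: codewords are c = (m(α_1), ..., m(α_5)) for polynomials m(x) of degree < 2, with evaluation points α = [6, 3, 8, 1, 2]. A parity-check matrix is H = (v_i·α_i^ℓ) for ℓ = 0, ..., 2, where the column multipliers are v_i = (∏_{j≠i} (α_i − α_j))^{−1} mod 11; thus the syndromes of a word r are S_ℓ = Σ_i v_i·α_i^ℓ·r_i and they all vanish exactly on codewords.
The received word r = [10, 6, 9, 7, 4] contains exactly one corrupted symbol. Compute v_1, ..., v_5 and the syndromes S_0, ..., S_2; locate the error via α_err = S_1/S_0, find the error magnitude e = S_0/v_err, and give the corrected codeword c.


S = (4, 8, 5), error at position 5, error magnitude e = 3, c = [10, 6, 9, 7, 1].

Step 1: column multipliers v_i = (∏_{j≠i}(α_i − α_j))^{−1} mod 11.
  i = 1 (α = 6): (6−3)(6−8)(6−1)(6−2) = 3·(−2)·5·4 = −120 ≡ 1, so v_1 = 1^{−1} = 1 (mod 11).
  i = 2 (α = 3): (3−6)(3−8)(3−1)(3−2) = (−3)·(−5)·2·1 = 30 ≡ 8, so v_2 = 8^{−1} = 7 (mod 11).
  i = 3 (α = 8): (8−6)(8−3)(8−1)(8−2) = 2·5·7·6 = 420 ≡ 2, so v_3 = 2^{−1} = 6 (mod 11).
  i = 4 (α = 1): (1−6)(1−3)(1−8)(1−2) = (−5)·(−2)·(−7)·(−1) = 70 ≡ 4, so v_4 = 4^{−1} = 3 (mod 11).
  i = 5 (α = 2): (2−6)(2−3)(2−8)(2−1) = (−4)·(−1)·(−6)·1 = −24 ≡ 9, so v_5 = 9^{−1} = 5 (mod 11).
  v = [1, 7, 6, 3, 5].
Step 2: syndromes of r = [10, 6, 9, 7, 4] (all sums mod 11).
  S_0 = Σ v_i r_i = 1·10 + 7·6 + 6·9 + 3·7 + 5·4 = 147 ≡ 4.
  S_1 = Σ v_i α_i r_i = 1·6·10 + 7·3·6 + 6·8·9 + 3·1·7 + 5·2·4 = 679 ≡ 8.
  α_i^2 mod 11 = [3, 9, 9, 1, 4].
  S_2 = Σ v_i α_i^2 r_i = 1·3·10 + 7·9·6 + 6·9·9 + 3·1·7 + 5·4·4 = 995 ≡ 5.
  S = (4, 8, 5) ≠ 0, so r is not a codeword (an error is present).
Step 3: locate the error. For a single error e at position i, S_ℓ = v_i·e·α_i^ℓ, so α_err = S_1/S_0.
  S_0^{−1} = 4^{−1} = 3 (mod 11), so α_err = 8·3 = 24 ≡ 2 = α_5. Error position i = 5.
  Consistency check: S_2/S_1 = 5·7 = 35 ≡ 2 = α_err ✓ (single-error assumption holds).
Step 4: error magnitude e = S_0/v_5 = S_0·∏_{j≠5}(α_5 − α_j) = 4·9 = 36 ≡ 3 (mod 11).
Step 5: correct position 5: c_5 = r_5 − e = 4 − 3 ≡ 1 (mod 11). Hence c = [10, 6, 9, 7, 1].
  Check: interpolating c through the α_i gives m(x) = 2 + 5·x (degree < 2) with m(α_i) = c_i for every i, so c is indeed a codeword.
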